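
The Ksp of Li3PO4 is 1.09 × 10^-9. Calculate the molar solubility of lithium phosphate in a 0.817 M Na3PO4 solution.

3.67e-4 M

Li3PO4(s) ⇌ 3 Li^+ + PO4^3-
Ksp = [Li^+]^3[PO4^3-]
Let s be the molar solubility in this solution. [Li^+] = 3s, [PO4^3-] = 0.817 + s ≈ 0.817 (Ksp is small, so little additional dissolves).
Ksp ≈ (3s)^3 × 0.817
s = 3.67 × 10^-4 M
Check: s = 3.7 × 10^-4 ≪ 0.817, so the approximation is valid.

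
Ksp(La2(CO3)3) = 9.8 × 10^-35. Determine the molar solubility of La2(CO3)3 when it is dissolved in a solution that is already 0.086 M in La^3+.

La2(CO3)3(s) <=> 2 La^3+(aq) + 3 CO3^2-(aq)
Ksp = [La^3+]^2[CO3^2-]^3
Let s be the molar solubility in this solution. [La^3+] = 0.086 + 2s ≈ 0.086, [CO3^2-] = 3s (Ksp is small, so little additional dissolves).
Ksp ≈ (0.086)^2 × (3s)^3
s = 7.9 x 10^-12 M
Check: 2s = 1.6 × 10^-11 ≪ 0.086, so the approximation is valid.

s ≈ 7.9 × 10^-12 M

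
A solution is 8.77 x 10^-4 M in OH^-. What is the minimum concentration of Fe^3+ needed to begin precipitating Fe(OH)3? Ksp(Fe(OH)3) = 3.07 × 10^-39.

4.55 x 10^-30 M

Fe(OH)3(s) ⇌ Fe^3+ + 3 OH^-
Ksp = [Fe^3+][OH^-]^3
Precipitation begins when Q = Ksp. With [OH^-] = 8.77 x 10^-4 M:
3.07 × 10^-39 = (8.77 x 10^-4)^3 × [Fe^3+]
[Fe^3+] = (3.07 × 10^-39 / 6.745 × 10^-10) = 4.55 × 10^-30 M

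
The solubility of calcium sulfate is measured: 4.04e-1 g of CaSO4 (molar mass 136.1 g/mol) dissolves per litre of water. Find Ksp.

Ksp = 8.81e-6

Molar solubility s = (4.04 × 10^-1 g/L) / (136.1 g/mol) = 2.968 × 10^-3 M.
CaSO4(s) <=> Ca^2+(aq) + SO4^2-(aq)
If s mol/L of CaSO4 dissolves, [Ca^2+] = s and [SO4^2-] = s.
Ksp = [Ca^2+][SO4^2-]
Ksp = (s)(s) = s^2
Ksp = (2.968 × 10^-3)^2 = 8.81 x 10^-6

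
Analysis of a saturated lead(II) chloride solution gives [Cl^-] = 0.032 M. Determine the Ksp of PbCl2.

Ksp = 1.6 × 10^-5

PbCl2(s) <=> Pb^2+ + 2 Cl^-
Stoichiometry gives [Pb^2+] = (1/2)[Cl^-] = 1.60 × 10^-2 M.
Ksp = [Pb^2+][Cl^-]^2
Ksp = 1.60 × 10^-2 × (3.2 × 10^-2)^2 = 1.6 × 10^-5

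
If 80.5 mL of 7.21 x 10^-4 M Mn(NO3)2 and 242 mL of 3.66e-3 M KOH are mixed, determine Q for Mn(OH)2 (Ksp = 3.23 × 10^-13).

1.36 × 10^-9

Total volume = 80.5 + 242 = 322.5 mL.
[Mn^2+] = 7.21 × 10^-4 × (80.5/322.5) = 1.800 × 10^-4 M
[OH^-] = 3.66 x 10^-3 × (242/322.5) = 2.746 x 10^-3 M
Mn(OH)2(s) <=> Mn^2+ + 2 OH^-, so Q = [Mn^2+][OH^-]^2
Q = (1.800 × 10^-4)(2.746 × 10^-3)^2 = 1.36 x 10^-9
Q > Ksp, so Mn(OH)2 will precipitate.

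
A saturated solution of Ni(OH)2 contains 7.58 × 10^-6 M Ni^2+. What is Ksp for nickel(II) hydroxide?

Ni(OH)2(s) ⇌ Ni^2+ + 2 OH^-
Stoichiometry gives [OH^-] = (2/1)[Ni^2+] = 1.516 × 10^-5 M.
Ksp = [Ni^2+][OH^-]^2
Ksp = 7.58 × 10^-6 × (1.516 × 10^-5)^2 = 1.74 × 10^-15

Ksp = 1.74 × 10^-15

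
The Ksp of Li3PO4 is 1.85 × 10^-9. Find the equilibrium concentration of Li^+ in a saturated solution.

Li3PO4(s) ⇌ 3 Li^+(aq) + PO4^3-(aq)
Ksp = [Li^+]^3[PO4^3-]
If s mol/L of Li3PO4 dissolves, [Li^+] = 3s and [PO4^3-] = s.
So Ksp = (3s)^3 × s = 27s^4
s^4 = 1.85 × 10^-9 / 27, so s = 2.877 x 10^-3 M
[Li^+] = 3s = 8.63 × 10^-3 M

8.63 x 10^-3 M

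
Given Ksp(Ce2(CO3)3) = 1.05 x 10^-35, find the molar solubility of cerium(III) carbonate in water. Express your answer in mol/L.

Ce2(CO3)3(s) ⇌ 2 Ce^3+ + 3 CO3^2-
Ksp = [Ce^3+]^2[CO3^2-]^3
If s mol/L of Ce2(CO3)3 dissolves, [Ce^3+] = 2s and [CO3^2-] = 3s.
Substituting: Ksp = (2s)^2(3s)^3 = 108s^5
Solving, s = (1.05 x 10^-35/108)^(1/5) = 3.96 x 10^-8 M

s ≈ 3.96 × 10^-8 M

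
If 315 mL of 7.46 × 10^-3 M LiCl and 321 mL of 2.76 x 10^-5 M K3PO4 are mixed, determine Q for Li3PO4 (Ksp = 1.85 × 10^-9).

Total volume = 315 + 321 = 636 mL.
[Li^+] = 7.46 × 10^-3 × (315/636) = 3.695 x 10^-3 M
[PO4^3-] = 2.76 x 10^-5 × (321/636) = 1.393 × 10^-5 M
Li3PO4(s) ⇌ 3 Li^+(aq) + PO4^3-(aq), so Q = [Li^+]^3[PO4^3-]
Q = (3.695 × 10^-3)^3(1.393 × 10^-5) = 7.03 × 10^-13
Q < Ksp, so no precipitate of Li3PO4 forms.

7.03 x 10^-13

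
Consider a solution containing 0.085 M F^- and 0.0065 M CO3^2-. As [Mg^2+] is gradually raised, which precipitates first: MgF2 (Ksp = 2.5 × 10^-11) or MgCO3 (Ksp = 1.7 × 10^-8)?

Precipitation of each salt starts when its ion product equals its Ksp.
For MgF2: 2.5 × 10^-11 = (0.085)^2 × [Mg^2+]  ⇒  [Mg^2+] = 3.5 × 10^-9 M.
For MgCO3: 1.7 × 10^-8 = 0.0065 × [Mg^2+]  ⇒  [Mg^2+] = 2.6 × 10^-6 M.
The salt with the lower threshold [Mg^2+] precipitates first: MgF2.

MgF2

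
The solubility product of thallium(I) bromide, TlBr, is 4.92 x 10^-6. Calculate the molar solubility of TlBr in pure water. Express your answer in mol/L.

s = 2.22e-3 M

TlBr(s) ⇌ Tl^+ + Br^-
Ksp = [Tl^+][Br^-]
For each mole of TlBr that dissolves: [Tl^+] = s, [Br^-] = s.
Ksp = s × s = s^2
s = √(4.92 x 10^-6) = 2.22 × 10^-3 M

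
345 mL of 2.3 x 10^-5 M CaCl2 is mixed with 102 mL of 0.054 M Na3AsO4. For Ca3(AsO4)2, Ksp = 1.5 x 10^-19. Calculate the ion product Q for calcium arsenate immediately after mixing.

Total volume = 345 + 102 = 447 mL.
[Ca^2+] = 2.3 x 10^-5 × (345/447) = 1.78 x 10^-5 M
[AsO4^3-] = 5.4 × 10^-2 × (102/447) = 1.23 × 10^-2 M
Ca3(AsO4)2(s) ⇌ 3 Ca^2+ + 2 AsO4^3-, so Q = [Ca^2+]^3[AsO4^3-]^2
Q = (1.78 × 10^-5)^3(1.23 × 10^-2)^2 = 8.5 x 10^-19
Q > Ksp, so Ca3(AsO4)2 will precipitate.

Q ≈ 8.5e-19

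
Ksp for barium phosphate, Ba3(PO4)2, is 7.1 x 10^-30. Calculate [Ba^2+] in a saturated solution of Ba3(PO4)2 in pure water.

Ba3(PO4)2(s) ⇌ 3 Ba^2+ + 2 PO4^3-
Ksp = [Ba^2+]^3[PO4^3-]^2
Let s = molar solubility. Then [Ba^2+] = 3s and [PO4^3-] = 2s.
Substituting: Ksp = (3s)^3(2s)^2 = 108s^5
s^5 = 7.1 x 10^-30 / 108, so s = 5.80 × 10^-7 M
[Ba^2+] = 3s = 1.7 x 10^-6 M

[Ba^2+] ≈ 1.7 x 10^-6 M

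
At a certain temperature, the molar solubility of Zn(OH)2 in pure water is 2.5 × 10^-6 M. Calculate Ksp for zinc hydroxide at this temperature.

Ksp ≈ 6.3 × 10^-17

Zn(OH)2(s) ⇌ Zn^2+ + 2 OH^-
With molar solubility s: [Zn^2+] = s, [OH^-] = 2s.
Ksp = [Zn^2+][OH^-]^2
Ksp = s(2s)^2 = 4s^3
With s = 2.5 x 10^-6: Ksp = 6.3 × 10^-17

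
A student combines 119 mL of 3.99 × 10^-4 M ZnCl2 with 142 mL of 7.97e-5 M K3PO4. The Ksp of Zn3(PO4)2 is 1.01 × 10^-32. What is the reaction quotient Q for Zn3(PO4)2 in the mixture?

Total volume = 119 + 142 = 261 mL.
[Zn^2+] = 3.99 × 10^-4 × (119/261) = 1.819 × 10^-4 M
[PO4^3-] = 7.97 x 10^-5 × (142/261) = 4.336 × 10^-5 M
Zn3(PO4)2(s) ⇌ 3 Zn^2+(aq) + 2 PO4^3-(aq), so Q = [Zn^2+]^3[PO4^3-]^2
Q = (1.819 × 10^-4)^3(4.336 × 10^-5)^2 = 1.13 x 10^-20
Q > Ksp, so Zn3(PO4)2 will precipitate.

Q = 1.13e-20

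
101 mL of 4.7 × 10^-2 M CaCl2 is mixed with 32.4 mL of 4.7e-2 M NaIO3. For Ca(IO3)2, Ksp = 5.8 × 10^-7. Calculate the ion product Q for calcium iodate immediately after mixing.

Total volume = 101 + 32.4 = 133.4 mL.
[Ca^2+] = 4.7 × 10^-2 × (101/133.4) = 3.56 × 10^-2 M
[IO3^-] = 4.7 x 10^-2 × (32.4/133.4) = 1.14 x 10^-2 M
Ca(IO3)2(s) ⇌ Ca^2+ + 2 IO3^-, so Q = [Ca^2+][IO3^-]^2
Q = (3.56 x 10^-2)(1.14 x 10^-2)^2 = 4.6 x 10^-6
Q > Ksp, so Ca(IO3)2 will precipitate.

Q ≈ 4.6 × 10^-6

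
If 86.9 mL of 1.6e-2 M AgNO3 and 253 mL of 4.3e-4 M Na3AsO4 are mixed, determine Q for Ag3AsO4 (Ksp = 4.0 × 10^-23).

Total volume = 86.9 + 253 = 339.9 mL.
[Ag^+] = 1.6 × 10^-2 × (86.9/339.9) = 4.09 x 10^-3 M
[AsO4^3-] = 4.3 × 10^-4 × (253/339.9) = 3.20 × 10^-4 M
Ag3AsO4(s) ⇌ 3 Ag^+ + AsO4^3-, so Q = [Ag^+]^3[AsO4^3-]
Q = (4.09 × 10^-3)^3(3.20 × 10^-4) = 2.2 × 10^-11
Q > Ksp, so Ag3AsO4 will precipitate.

Q ≈ 2.2e-11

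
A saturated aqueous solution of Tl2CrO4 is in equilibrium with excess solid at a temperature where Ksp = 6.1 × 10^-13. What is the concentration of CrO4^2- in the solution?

[CrO4^2-] = 5.3 × 10^-5 M

Tl2CrO4(s) ⇌ 2 Tl^+(aq) + CrO4^2-(aq)
Ksp = [Tl^+]^2[CrO4^2-]
Let s = molar solubility. Then [Tl^+] = 2s and [CrO4^2-] = s.
Ksp = (2s)^2s = 4s^3
s^3 = 6.1 × 10^-13 / 4, so s = 5.34 × 10^-5 M
[CrO4^2-] = s = 5.3 x 10^-5 M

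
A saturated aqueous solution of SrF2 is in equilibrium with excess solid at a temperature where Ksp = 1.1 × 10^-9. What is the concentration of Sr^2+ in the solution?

SrF2(s) ⇌ Sr^2+(aq) + 2 F^-(aq)
Ksp = [Sr^2+][F^-]^2
Let s = molar solubility. Then [Sr^2+] = s and [F^-] = 2s.
Substituting: Ksp = s(2s)^2 = 4s^3
s = (1.1 × 10^-9 / 4)^(1/3) = 6.50 × 10^-4 M
[Sr^2+] = s = 6.5 × 10^-4 M

[Sr^2+] = 6.5e-4 M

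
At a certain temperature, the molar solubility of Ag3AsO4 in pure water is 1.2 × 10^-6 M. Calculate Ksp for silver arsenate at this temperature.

Ag3AsO4(s) <=> 3 Ag^+(aq) + AsO4^3-(aq)
With molar solubility s: [Ag^+] = 3s, [AsO4^3-] = s.
Ksp = [Ag^+]^3[AsO4^3-]
Substituting: Ksp = (3s)^3s = 27s^4
With s = 1.2 × 10^-6: Ksp = 5.6 x 10^-23

Ksp = 5.6 x 10^-23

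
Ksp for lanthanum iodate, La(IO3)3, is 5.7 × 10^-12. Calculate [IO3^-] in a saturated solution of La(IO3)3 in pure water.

2.0 × 10^-3 M

La(IO3)3(s) <=> La^3+ + 3 IO3^-
Ksp = [La^3+][IO3^-]^3
For each mole of La(IO3)3 that dissolves: [La^3+] = s, [IO3^-] = 3s.
So Ksp = s × (3s)^3 = 27s^4
s = (5.7 × 10^-12 / 27)^(1/4) = 6.78 x 10^-4 M
[IO3^-] = 3s = 2.0 × 10^-3 M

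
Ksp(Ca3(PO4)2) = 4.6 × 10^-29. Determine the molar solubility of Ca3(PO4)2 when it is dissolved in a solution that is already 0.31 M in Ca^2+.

s = 2.0e-14 M

Ca3(PO4)2(s) ⇌ 3 Ca^2+(aq) + 2 PO4^3-(aq)
Ksp = [Ca^2+]^3[PO4^3-]^2
If s mol/L dissolves here, [Ca^2+] = 0.31 + 3s ≈ 0.31, [PO4^3-] = 2s (since the Ca^2+ already present dominates).
Ksp ≈ (0.31)^3 × (2s)^2
s = 2.0 × 10^-14 M
Check: 3s = 5.9 x 10^-14 ≪ 0.31, so the approximation is valid.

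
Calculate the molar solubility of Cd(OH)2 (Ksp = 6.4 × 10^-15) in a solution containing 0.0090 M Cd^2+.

Cd(OH)2(s) ⇌ Cd^2+ + 2 OH^-
Ksp = [Cd^2+][OH^-]^2
Let s = moles of Cd(OH)2 that dissolve per litre. [Cd^2+] = 0.0090 + s ≈ 0.0090, [OH^-] = 2s (Ksp is small, so little additional dissolves).
Ksp ≈ 0.0090 × (2s)^2
s = 4.2 x 10^-7 M
Check: s = 4.2 × 10^-7 ≪ 0.0090, so the approximation is valid.

4.2 × 10^-7 M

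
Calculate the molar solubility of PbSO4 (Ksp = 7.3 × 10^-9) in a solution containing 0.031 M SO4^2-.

s ≈ 2.4 x 10^-7 M

PbSO4(s) ⇌ Pb^2+ + SO4^2-
Ksp = [Pb^2+][SO4^2-]
If s mol/L dissolves here, [Pb^2+] = s, [SO4^2-] = 0.031 + s ≈ 0.031 (common-ion effect: SO4^2- is already 0.031 M).
Ksp ≈ s × 0.031
s = 2.4 x 10^-7 M
Check: s = 2.4 x 10^-7 ≪ 0.031, so the approximation is valid.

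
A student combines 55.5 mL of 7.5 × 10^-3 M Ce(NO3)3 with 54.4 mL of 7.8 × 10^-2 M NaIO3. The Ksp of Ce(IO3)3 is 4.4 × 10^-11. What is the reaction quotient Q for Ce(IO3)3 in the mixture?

Total volume = 55.5 + 54.4 = 109.9 mL.
[Ce^3+] = 7.5 x 10^-3 × (55.5/109.9) = 3.79 x 10^-3 M
[IO3^-] = 7.8 × 10^-2 × (54.4/109.9) = 3.86 × 10^-2 M
Ce(IO3)3(s) <=> Ce^3+(aq) + 3 IO3^-(aq), so Q = [Ce^3+][IO3^-]^3
Q = (3.79 x 10^-3)(3.86 x 10^-2)^3 = 2.2 x 10^-7
Q > Ksp, so Ce(IO3)3 will precipitate.

Q ≈ 2.2 x 10^-7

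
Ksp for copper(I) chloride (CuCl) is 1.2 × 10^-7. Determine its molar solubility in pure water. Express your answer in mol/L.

CuCl(s) ⇌ Cu^+ + Cl^-
Ksp = [Cu^+][Cl^-]
For each mole of CuCl that dissolves: [Cu^+] = s, [Cl^-] = s.
Ksp = s^2
s = √(1.2 × 10^-7) = 3.5 × 10^-4 M

s = 3.5 × 10^-4 M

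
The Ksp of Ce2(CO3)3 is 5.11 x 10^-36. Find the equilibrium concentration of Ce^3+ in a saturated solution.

Ce2(CO3)3(s) <=> 2 Ce^3+(aq) + 3 CO3^2-(aq)
Ksp = [Ce^3+]^2[CO3^2-]^3
With molar solubility s: [Ce^3+] = 2s, [CO3^2-] = 3s.
So Ksp = (2s)^2 × (3s)^3 = 108s^5
s = (5.11 x 10^-36 / 108)^(1/5) = 3.428 × 10^-8 M
[Ce^3+] = 2s = 6.86 × 10^-8 M

[Ce^3+] = 6.86 × 10^-8 M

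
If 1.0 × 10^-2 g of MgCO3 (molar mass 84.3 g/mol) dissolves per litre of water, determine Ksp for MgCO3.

Molar solubility s = (1.0 x 10^-2 g/L) / (84.3 g/mol) = 1.19 x 10^-4 M.
MgCO3(s) ⇌ Mg^2+(aq) + CO3^2-(aq)
Let s = molar solubility. Then [Mg^2+] = s and [CO3^2-] = s.
Ksp = [Mg^2+][CO3^2-]
Ksp = s^2
With s = 1.19 × 10^-4: Ksp = 1.4 × 10^-8

Ksp = 1.4e-8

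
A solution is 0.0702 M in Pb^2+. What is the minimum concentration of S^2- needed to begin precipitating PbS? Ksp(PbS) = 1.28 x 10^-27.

[S^2-] ≈ 1.82e-26 M

PbS(s) <=> Pb^2+ + S^2-
Ksp = [Pb^2+][S^2-]
Precipitation begins when Q = Ksp. With [Pb^2+] = 0.0702 M:
1.28 x 10^-27 = (0.0702) × [S^2-]
[S^2-] = (1.28 x 10^-27 / 7.02 × 10^-2) = 1.82 x 10^-26 M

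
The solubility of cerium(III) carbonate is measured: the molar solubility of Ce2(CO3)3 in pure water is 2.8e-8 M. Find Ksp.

Ce2(CO3)3(s) <=> 2 Ce^3+ + 3 CO3^2-
If s mol/L of Ce2(CO3)3 dissolves, [Ce^3+] = 2s and [CO3^2-] = 3s.
Ksp = [Ce^3+]^2[CO3^2-]^3
So Ksp = (2s)^2 × (3s)^3 = 108s^5
Ksp = 108 × (2.8 × 10^-8)^5 = 1.9 × 10^-36

Ksp ≈ 1.9e-36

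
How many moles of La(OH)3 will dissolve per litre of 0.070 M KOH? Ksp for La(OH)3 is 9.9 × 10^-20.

La(OH)3(s) ⇌ La^3+ + 3 OH^-
Ksp = [La^3+][OH^-]^3
Let s = moles of La(OH)3 that dissolve per litre. [La^3+] = s, [OH^-] = 0.070 + 3s ≈ 0.070 (Ksp is small, so little additional dissolves).
Ksp ≈ s × (0.070)^3
s = 2.9 x 10^-16 M
Check: 3s = 8.7 × 10^-16 ≪ 0.070, so the approximation is valid.

2.9 × 10^-16 M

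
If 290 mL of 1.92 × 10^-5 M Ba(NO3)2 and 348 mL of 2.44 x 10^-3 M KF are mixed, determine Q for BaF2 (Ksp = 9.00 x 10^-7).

Q ≈ 1.55 x 10^-11

Total volume = 290 + 348 = 638 mL.
[Ba^2+] = 1.92 × 10^-5 × (290/638) = 8.727 × 10^-6 M
[F^-] = 2.44 x 10^-3 × (348/638) = 1.331 x 10^-3 M
BaF2(s) <=> Ba^2+ + 2 F^-, so Q = [Ba^2+][F^-]^2
Q = (8.727 × 10^-6)(1.331 × 10^-3)^2 = 1.55 × 10^-11
Q < Ksp, so no precipitate of BaF2 forms.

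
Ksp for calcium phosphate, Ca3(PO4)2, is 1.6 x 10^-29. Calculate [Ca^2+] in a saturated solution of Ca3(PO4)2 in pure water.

2.0e-6 M

Ca3(PO4)2(s) ⇌ 3 Ca^2+(aq) + 2 PO4^3-(aq)
Ksp = [Ca^2+]^3[PO4^3-]^2
Let s = molar solubility. Then [Ca^2+] = 3s and [PO4^3-] = 2s.
So Ksp = (3s)^3 × (2s)^2 = 108s^5
s^5 = 1.6 x 10^-29 / 108, so s = 6.83 x 10^-7 M
[Ca^2+] = 3s = 2.0 × 10^-6 M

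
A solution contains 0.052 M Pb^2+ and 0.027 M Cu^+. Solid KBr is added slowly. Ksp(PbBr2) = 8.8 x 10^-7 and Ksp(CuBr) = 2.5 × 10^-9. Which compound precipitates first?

Each salt begins to precipitate when Q = Ksp, i.e. when [Br^-] reaches its threshold.
For PbBr2: 8.8 x 10^-7 = 0.052 × [Br^-]^2  ⇒  [Br^-] = 4.1 x 10^-3 M.
For CuBr: 2.5 × 10^-9 = 0.027 × [Br^-]  ⇒  [Br^-] = 9.3 × 10^-8 M.
The salt with the lower threshold [Br^-] precipitates first: CuBr.

CuBr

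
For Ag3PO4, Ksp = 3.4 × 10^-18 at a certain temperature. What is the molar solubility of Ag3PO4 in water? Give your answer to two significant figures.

Ag3PO4(s) ⇌ 3 Ag^+ + PO4^3-
Ksp = [Ag^+]^3[PO4^3-]
With molar solubility s: [Ag^+] = 3s, [PO4^3-] = s.
So Ksp = (3s)^3 × s = 27s^4
s^4 = 3.4 × 10^-18 / 27, so s = 1.9 × 10^-5 M

1.9 × 10^-5 M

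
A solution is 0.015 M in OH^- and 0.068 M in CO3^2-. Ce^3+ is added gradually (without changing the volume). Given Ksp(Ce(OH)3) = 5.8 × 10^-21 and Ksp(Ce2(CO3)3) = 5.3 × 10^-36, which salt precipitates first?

Precipitation of each salt starts when its ion product equals its Ksp.
For Ce(OH)3: 5.8 × 10^-21 = (0.015)^3 × [Ce^3+]  ⇒  [Ce^3+] = 1.7 × 10^-15 M.
For Ce2(CO3)3: 5.3 × 10^-36 = (0.068)^3 × [Ce^3+]^2  ⇒  [Ce^3+] = 1.3 × 10^-16 M.
The salt with the lower threshold [Ce^3+] precipitates first: Ce2(CO3)3.

Ce2(CO3)3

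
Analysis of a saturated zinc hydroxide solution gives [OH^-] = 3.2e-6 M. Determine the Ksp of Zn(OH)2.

1.6e-17

Zn(OH)2(s) ⇌ Zn^2+(aq) + 2 OH^-(aq)
Stoichiometry gives [Zn^2+] = (1/2)[OH^-] = 1.60 × 10^-6 M.
Ksp = [Zn^2+][OH^-]^2
Ksp = 1.60 x 10^-6 × (3.2 × 10^-6)^2 = 1.6 × 10^-17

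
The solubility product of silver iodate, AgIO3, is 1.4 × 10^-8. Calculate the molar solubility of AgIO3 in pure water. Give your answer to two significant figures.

s = 1.2 x 10^-4 M

AgIO3(s) ⇌ Ag^+ + IO3^-
Ksp = [Ag^+][IO3^-]
If s mol/L of AgIO3 dissolves, [Ag^+] = s and [IO3^-] = s.
Ksp = (s)(s) = s^2
s = (1.4 × 10^-8)^(1/2) = 1.2 × 10^-4 M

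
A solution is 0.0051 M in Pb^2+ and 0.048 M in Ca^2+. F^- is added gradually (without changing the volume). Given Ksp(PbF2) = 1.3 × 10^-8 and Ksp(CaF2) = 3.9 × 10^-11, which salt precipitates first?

CaF2

Each salt begins to precipitate when Q = Ksp, i.e. when [F^-] reaches its threshold.
For PbF2: 1.3 × 10^-8 = 0.0051 × [F^-]^2  ⇒  [F^-] = 1.6 × 10^-3 M.
For CaF2: 3.9 × 10^-11 = 0.048 × [F^-]^2  ⇒  [F^-] = 2.9 × 10^-5 M.
The salt with the lower threshold [F^-] precipitates first: CaF2.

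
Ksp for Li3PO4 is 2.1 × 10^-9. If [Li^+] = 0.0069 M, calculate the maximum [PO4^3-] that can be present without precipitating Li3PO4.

6.4e-3 M

Li3PO4(s) ⇌ 3 Li^+ + PO4^3-
Ksp = [Li^+]^3[PO4^3-]
Precipitation begins when Q = Ksp. With [Li^+] = 0.0069 M:
2.1 × 10^-9 = (0.0069)^3 × [PO4^3-]
[PO4^3-] = (2.1 × 10^-9 / 3.29 x 10^-7) = 6.4 × 10^-3 M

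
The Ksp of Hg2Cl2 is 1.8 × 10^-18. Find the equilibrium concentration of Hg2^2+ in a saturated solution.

[Hg2^2+] ≈ 7.7 x 10^-7 M

Hg2Cl2(s) ⇌ Hg2^2+ + 2 Cl^-
Ksp = [Hg2^2+][Cl^-]^2
For each mole of Hg2Cl2 that dissolves: [Hg2^2+] = s, [Cl^-] = 2s.
Ksp = s(2s)^2 = 4s^3
s = (1.8 × 10^-18 / 4)^(1/3) = 7.66 x 10^-7 M
[Hg2^2+] = s = 7.7 x 10^-7 M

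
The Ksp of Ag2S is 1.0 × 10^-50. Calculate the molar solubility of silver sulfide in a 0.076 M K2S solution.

Ag2S(s) ⇌ 2 Ag^+(aq) + S^2-(aq)
Ksp = [Ag^+]^2[S^2-]
Let s = moles of Ag2S that dissolve per litre. [Ag^+] = 2s, [S^2-] = 0.076 + s ≈ 0.076 (Ksp is small, so little additional dissolves).
Ksp ≈ (2s)^2 × 0.076
s = 1.8 × 10^-25 M
Check: s = 1.8 × 10^-25 ≪ 0.076, so the approximation is valid.

s = 1.8e-25 M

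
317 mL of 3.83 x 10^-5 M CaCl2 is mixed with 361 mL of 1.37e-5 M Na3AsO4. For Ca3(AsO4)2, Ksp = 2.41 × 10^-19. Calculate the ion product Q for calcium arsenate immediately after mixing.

Total volume = 317 + 361 = 678 mL.
[Ca^2+] = 3.83 x 10^-5 × (317/678) = 1.791 x 10^-5 M
[AsO4^3-] = 1.37 × 10^-5 × (361/678) = 7.295 x 10^-6 M
Ca3(AsO4)2(s) <=> 3 Ca^2+(aq) + 2 AsO4^3-(aq), so Q = [Ca^2+]^3[AsO4^3-]^2
Q = (1.791 × 10^-5)^3(7.295 × 10^-6)^2 = 3.06 × 10^-25
Q < Ksp, so no precipitate of Ca3(AsO4)2 forms.

Q = 3.06e-25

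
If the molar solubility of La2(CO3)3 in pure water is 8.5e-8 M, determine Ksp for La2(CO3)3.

La2(CO3)3(s) ⇌ 2 La^3+(aq) + 3 CO3^2-(aq)
If s mol/L of La2(CO3)3 dissolves, [La^3+] = 2s and [CO3^2-] = 3s.
Ksp = [La^3+]^2[CO3^2-]^3
Ksp = (2s)^2(3s)^3 = 108s^5
With s = 8.5 × 10^-8: Ksp = 4.8 × 10^-34

4.8e-34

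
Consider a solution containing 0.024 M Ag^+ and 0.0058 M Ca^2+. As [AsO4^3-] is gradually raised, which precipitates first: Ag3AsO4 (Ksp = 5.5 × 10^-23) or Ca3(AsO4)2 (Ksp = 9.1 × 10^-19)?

Ag3AsO4

Precipitation of each salt starts when its ion product equals its Ksp.
For Ag3AsO4: 5.5 × 10^-23 = (0.024)^3 × [AsO4^3-]  ⇒  [AsO4^3-] = 4.0 × 10^-18 M.
For Ca3(AsO4)2: 9.1 × 10^-19 = (0.0058)^3 × [AsO4^3-]^2  ⇒  [AsO4^3-] = 2.2 x 10^-6 M.
The salt with the lower threshold [AsO4^3-] precipitates first: Ag3AsO4.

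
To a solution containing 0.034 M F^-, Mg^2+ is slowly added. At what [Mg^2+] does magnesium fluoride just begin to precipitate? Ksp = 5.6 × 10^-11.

[Mg^2+] = 4.8 × 10^-8 M

MgF2(s) ⇌ Mg^2+ + 2 F^-
Ksp = [Mg^2+][F^-]^2
Precipitation begins when Q = Ksp. With [F^-] = 0.034 M:
5.6 × 10^-11 = (0.034)^2 × [Mg^2+]
[Mg^2+] = (5.6 × 10^-11 / 1.16 × 10^-3) = 4.8 × 10^-8 M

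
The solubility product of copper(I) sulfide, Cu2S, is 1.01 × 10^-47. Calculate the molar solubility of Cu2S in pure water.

s = 1.36e-16 M

Cu2S(s) <=> 2 Cu^+ + S^2-
Ksp = [Cu^+]^2[S^2-]
For each mole of Cu2S that dissolves: [Cu^+] = 2s, [S^2-] = s.
So Ksp = (2s)^2 × s = 4s^3
s^3 = 1.01 × 10^-47 / 4, so s = 1.36 × 10^-16 M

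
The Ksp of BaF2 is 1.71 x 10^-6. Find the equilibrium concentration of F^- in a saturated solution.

BaF2(s) ⇌ Ba^2+(aq) + 2 F^-(aq)
Ksp = [Ba^2+][F^-]^2
With molar solubility s: [Ba^2+] = s, [F^-] = 2s.
So Ksp = s × (2s)^2 = 4s^3
s^3 = 1.71 x 10^-6 / 4, so s = 7.533 x 10^-3 M
[F^-] = 2s = 1.51 x 10^-2 M

0.0151 M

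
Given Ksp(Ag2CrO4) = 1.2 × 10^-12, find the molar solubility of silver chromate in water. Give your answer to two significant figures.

Ag2CrO4(s) <=> 2 Ag^+(aq) + CrO4^2-(aq)
Ksp = [Ag^+]^2[CrO4^2-]
If s mol/L of Ag2CrO4 dissolves, [Ag^+] = 2s and [CrO4^2-] = s.
Substituting: Ksp = (2s)^2s = 4s^3
s^3 = 1.2 × 10^-12 / 4, so s = 6.7 × 10^-5 M

6.7 × 10^-5 M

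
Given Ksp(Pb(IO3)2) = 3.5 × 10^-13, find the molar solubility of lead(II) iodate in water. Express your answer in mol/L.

Pb(IO3)2(s) ⇌ Pb^2+(aq) + 2 IO3^-(aq)
Ksp = [Pb^2+][IO3^-]^2
With molar solubility s: [Pb^2+] = s, [IO3^-] = 2s.
Ksp = s(2s)^2 = 4s^3
s^3 = 3.5 × 10^-13 / 4, so s = 4.4 × 10^-5 M

4.4e-5 M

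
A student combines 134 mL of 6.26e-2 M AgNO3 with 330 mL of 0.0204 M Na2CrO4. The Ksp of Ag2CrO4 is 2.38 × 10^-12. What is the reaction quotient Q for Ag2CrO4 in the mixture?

Total volume = 134 + 330 = 464 mL.
[Ag^+] = 6.26 × 10^-2 × (134/464) = 1.808 × 10^-2 M
[CrO4^2-] = 2.04 x 10^-2 × (330/464) = 1.451 × 10^-2 M
Ag2CrO4(s) ⇌ 2 Ag^+(aq) + CrO4^2-(aq), so Q = [Ag^+]^2[CrO4^2-]
Q = (1.808 × 10^-2)^2(1.451 × 10^-2) = 4.74 × 10^-6
Q > Ksp, so Ag2CrO4 will precipitate.

Q ≈ 4.74 × 10^-6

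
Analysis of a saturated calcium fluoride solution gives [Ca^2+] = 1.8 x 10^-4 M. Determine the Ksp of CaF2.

Ksp = 2.3 × 10^-11

CaF2(s) ⇌ Ca^2+(aq) + 2 F^-(aq)
Stoichiometry gives [F^-] = (2/1)[Ca^2+] = 3.60 x 10^-4 M.
Ksp = [Ca^2+][F^-]^2
Ksp = 1.8 x 10^-4 × (3.60 x 10^-4)^2 = 2.3 × 10^-11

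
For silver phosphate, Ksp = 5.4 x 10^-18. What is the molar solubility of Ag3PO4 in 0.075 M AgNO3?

s = 1.3e-14 M

Ag3PO4(s) <=> 3 Ag^+(aq) + PO4^3-(aq)
Ksp = [Ag^+]^3[PO4^3-]
Let s be the molar solubility in this solution. [Ag^+] = 0.075 + 3s ≈ 0.075, [PO4^3-] = s (common-ion effect: Ag^+ is already 0.075 M).
Ksp ≈ (0.075)^3 × s
s = 1.3 × 10^-14 M
Check: 3s = 3.8 × 10^-14 ≪ 0.075, so the approximation is valid.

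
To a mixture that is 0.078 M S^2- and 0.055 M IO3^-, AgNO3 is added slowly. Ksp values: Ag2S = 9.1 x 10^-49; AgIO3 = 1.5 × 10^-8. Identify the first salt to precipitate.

Each salt begins to precipitate when Q = Ksp, i.e. when [Ag^+] reaches its threshold.
For Ag2S: 9.1 x 10^-49 = 0.078 × [Ag^+]^2  ⇒  [Ag^+] = 3.4 × 10^-24 M.
For AgIO3: 1.5 × 10^-8 = 0.055 × [Ag^+]  ⇒  [Ag^+] = 2.7 × 10^-7 M.
The salt with the lower threshold [Ag^+] precipitates first: Ag2S.

Ag2S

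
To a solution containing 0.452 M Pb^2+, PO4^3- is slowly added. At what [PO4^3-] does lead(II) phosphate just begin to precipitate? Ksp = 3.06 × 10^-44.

[PO4^3-] = 5.76 × 10^-22 M

Pb3(PO4)2(s) ⇌ 3 Pb^2+ + 2 PO4^3-
Ksp = [Pb^2+]^3[PO4^3-]^2
Precipitation begins when Q = Ksp. With [Pb^2+] = 0.452 M:
3.06 × 10^-44 = (0.452)^3 × [PO4^3-]^2
[PO4^3-] = (3.06 × 10^-44 / 9.235 × 10^-2)^(1/2) = 5.76 × 10^-22 M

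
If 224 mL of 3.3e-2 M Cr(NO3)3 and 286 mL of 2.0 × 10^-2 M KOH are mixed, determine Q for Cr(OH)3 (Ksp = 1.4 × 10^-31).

Total volume = 224 + 286 = 510 mL.
[Cr^3+] = 3.3 x 10^-2 × (224/510) = 1.45 × 10^-2 M
[OH^-] = 2.0 × 10^-2 × (286/510) = 1.12 × 10^-2 M
Cr(OH)3(s) ⇌ Cr^3+(aq) + 3 OH^-(aq), so Q = [Cr^3+][OH^-]^3
Q = (1.45 × 10^-2)(1.12 × 10^-2)^3 = 2.0 × 10^-8
Q > Ksp, so Cr(OH)3 will precipitate.

Q ≈ 2.0e-8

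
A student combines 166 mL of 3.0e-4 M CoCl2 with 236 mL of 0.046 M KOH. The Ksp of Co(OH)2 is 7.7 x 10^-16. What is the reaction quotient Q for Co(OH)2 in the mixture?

Q ≈ 9.0 × 10^-8

Total volume = 166 + 236 = 402 mL.
[Co^2+] = 3.0 × 10^-4 × (166/402) = 1.24 × 10^-4 M
[OH^-] = 4.6 × 10^-2 × (236/402) = 2.70 × 10^-2 M
Co(OH)2(s) ⇌ Co^2+(aq) + 2 OH^-(aq), so Q = [Co^2+][OH^-]^2
Q = (1.24 x 10^-4)(2.70 × 10^-2)^2 = 9.0 × 10^-8
Q > Ksp, so Co(OH)2 will precipitate.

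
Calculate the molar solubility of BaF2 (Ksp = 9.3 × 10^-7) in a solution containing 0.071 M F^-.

BaF2(s) <=> Ba^2+ + 2 F^-
Ksp = [Ba^2+][F^-]^2
If s mol/L dissolves here, [Ba^2+] = s, [F^-] = 0.071 + 2s ≈ 0.071 (common-ion effect: F^- is already 0.071 M).
Ksp ≈ s × (0.071)^2
s = 1.8 × 10^-4 M
Check: 2s = 3.7 x 10^-4 ≪ 0.071, so the approximation is valid.

1.8 × 10^-4 M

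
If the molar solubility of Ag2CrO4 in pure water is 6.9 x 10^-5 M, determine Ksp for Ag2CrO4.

Ksp ≈ 1.3 × 10^-12

Ag2CrO4(s) ⇌ 2 Ag^+(aq) + CrO4^2-(aq)
With molar solubility s: [Ag^+] = 2s, [CrO4^2-] = s.
Ksp = [Ag^+]^2[CrO4^2-]
Substituting: Ksp = (2s)^2s = 4s^3
With s = 6.9 x 10^-5: Ksp = 1.3 × 10^-12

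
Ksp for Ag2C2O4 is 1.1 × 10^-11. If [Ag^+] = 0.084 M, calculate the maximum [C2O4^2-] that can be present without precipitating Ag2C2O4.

Ag2C2O4(s) <=> 2 Ag^+ + C2O4^2-
Ksp = [Ag^+]^2[C2O4^2-]
Precipitation begins when Q = Ksp. With [Ag^+] = 0.084 M:
1.1 × 10^-11 = (0.084)^2 × [C2O4^2-]
[C2O4^2-] = (1.1 × 10^-11 / 7.06 × 10^-3) = 1.6 x 10^-9 M

1.6 × 10^-9 M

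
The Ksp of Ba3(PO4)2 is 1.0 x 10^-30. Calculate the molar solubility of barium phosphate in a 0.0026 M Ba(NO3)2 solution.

s = 3.8e-12 M

Ba3(PO4)2(s) ⇌ 3 Ba^2+(aq) + 2 PO4^3-(aq)
Ksp = [Ba^2+]^3[PO4^3-]^2
If s mol/L dissolves here, [Ba^2+] = 0.0026 + 3s ≈ 0.0026, [PO4^3-] = 2s (since Ba^2+ from Ba(NO3)2 dominates).
Ksp ≈ (0.0026)^3 × (2s)^2
s = 3.8 × 10^-12 M
Check: 3s = 1.1 x 10^-11 ≪ 0.0026, so the approximation is valid.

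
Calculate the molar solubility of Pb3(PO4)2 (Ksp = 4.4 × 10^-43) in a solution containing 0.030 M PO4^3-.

2.6 × 10^-14 M

Pb3(PO4)2(s) ⇌ 3 Pb^2+ + 2 PO4^3-
Ksp = [Pb^2+]^3[PO4^3-]^2
Let s = moles of Pb3(PO4)2 that dissolve per litre. [Pb^2+] = 3s, [PO4^3-] = 0.030 + 2s ≈ 0.030 (since the PO4^3- already present dominates).
Ksp ≈ (3s)^3 × (0.030)^2
s = 2.6 x 10^-14 M
Check: 2s = 5.3 × 10^-14 ≪ 0.030, so the approximation is valid.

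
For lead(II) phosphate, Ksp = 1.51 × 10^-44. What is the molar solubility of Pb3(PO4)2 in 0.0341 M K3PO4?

Pb3(PO4)2(s) ⇌ 3 Pb^2+(aq) + 2 PO4^3-(aq)
Ksp = [Pb^2+]^3[PO4^3-]^2
If s mol/L dissolves here, [Pb^2+] = 3s, [PO4^3-] = 0.0341 + 2s ≈ 0.0341 (common-ion effect: PO4^3- is already 0.0341 M).
Ksp ≈ (3s)^3 × (0.0341)^2
s = 7.83 × 10^-15 M
Check: 2s = 1.6 x 10^-14 ≪ 0.0341, so the approximation is valid.

s = 7.83 × 10^-15 M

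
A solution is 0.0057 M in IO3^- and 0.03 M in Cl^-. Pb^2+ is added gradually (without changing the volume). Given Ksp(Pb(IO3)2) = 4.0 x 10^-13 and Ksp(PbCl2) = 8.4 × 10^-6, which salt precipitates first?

Each salt begins to precipitate when Q = Ksp, i.e. when [Pb^2+] reaches its threshold.
For Pb(IO3)2: 4.0 x 10^-13 = (0.0057)^2 × [Pb^2+]  ⇒  [Pb^2+] = 1.2 × 10^-8 M.
For PbCl2: 8.4 × 10^-6 = (0.03)^2 × [Pb^2+]  ⇒  [Pb^2+] = 9.3 × 10^-3 M.
The salt with the lower threshold [Pb^2+] precipitates first: Pb(IO3)2.

Pb(IO3)2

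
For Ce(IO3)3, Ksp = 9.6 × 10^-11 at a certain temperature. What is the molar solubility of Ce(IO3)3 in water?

Ce(IO3)3(s) ⇌ Ce^3+ + 3 IO3^-
Ksp = [Ce^3+][IO3^-]^3
Let s = molar solubility. Then [Ce^3+] = s and [IO3^-] = 3s.
Ksp = s(3s)^3 = 27s^4
Solving, s = (9.6 × 10^-11/27)^(1/4) = 1.4 × 10^-3 M

1.4 × 10^-3 M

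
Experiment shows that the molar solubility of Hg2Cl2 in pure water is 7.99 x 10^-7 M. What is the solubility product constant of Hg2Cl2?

Hg2Cl2(s) ⇌ Hg2^2+(aq) + 2 Cl^-(aq)
With molar solubility s: [Hg2^2+] = s, [Cl^-] = 2s.
Ksp = [Hg2^2+][Cl^-]^2
So Ksp = s × (2s)^2 = 4s^3
With s = 7.99 × 10^-7: Ksp = 2.04 × 10^-18

Ksp ≈ 2.04e-18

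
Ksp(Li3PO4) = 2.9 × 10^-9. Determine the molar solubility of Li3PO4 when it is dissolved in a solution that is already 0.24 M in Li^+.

s = 2.1 x 10^-7 M

Li3PO4(s) <=> 3 Li^+(aq) + PO4^3-(aq)
Ksp = [Li^+]^3[PO4^3-]
If s mol/L dissolves here, [Li^+] = 0.24 + 3s ≈ 0.24, [PO4^3-] = s (Ksp is small, so little additional dissolves).
Ksp ≈ (0.24)^3 × s
s = 2.1 x 10^-7 M
Check: 3s = 6.3 × 10^-7 ≪ 0.24, so the approximation is valid.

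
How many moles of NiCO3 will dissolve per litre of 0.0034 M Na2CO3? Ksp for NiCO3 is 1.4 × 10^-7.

NiCO3(s) ⇌ Ni^2+(aq) + CO3^2-(aq)
Ksp = [Ni^2+][CO3^2-]
If s mol/L dissolves here, [Ni^2+] = s, [CO3^2-] = 0.0034 + s ≈ 0.0034 (since CO3^2- from Na2CO3 dominates).
Ksp ≈ s × 0.0034
s = 4.1 x 10^-5 M
Check: s = 4.1 × 10^-5 ≪ 0.0034, so the approximation is valid.

s = 4.1e-5 M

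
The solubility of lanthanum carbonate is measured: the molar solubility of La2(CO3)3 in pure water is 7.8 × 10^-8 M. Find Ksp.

3.1 x 10^-34

La2(CO3)3(s) ⇌ 2 La^3+(aq) + 3 CO3^2-(aq)
With molar solubility s: [La^3+] = 2s, [CO3^2-] = 3s.
Ksp = [La^3+]^2[CO3^2-]^3
So Ksp = (2s)^2 × (3s)^3 = 108s^5
With s = 7.8 x 10^-8: Ksp = 3.1 × 10^-34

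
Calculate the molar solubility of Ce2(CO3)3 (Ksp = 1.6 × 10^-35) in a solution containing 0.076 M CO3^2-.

s ≈ 9.5 × 10^-17 M

Ce2(CO3)3(s) ⇌ 2 Ce^3+ + 3 CO3^2-
Ksp = [Ce^3+]^2[CO3^2-]^3
Let s = moles of Ce2(CO3)3 that dissolve per litre. [Ce^3+] = 2s, [CO3^2-] = 0.076 + 3s ≈ 0.076 (Ksp is small, so little additional dissolves).
Ksp ≈ (2s)^2 × (0.076)^3
s = 9.5 x 10^-17 M
Check: 3s = 2.9 × 10^-16 ≪ 0.076, so the approximation is valid.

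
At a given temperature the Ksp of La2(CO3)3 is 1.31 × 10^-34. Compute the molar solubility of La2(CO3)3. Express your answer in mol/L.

La2(CO3)3(s) ⇌ 2 La^3+(aq) + 3 CO3^2-(aq)
Ksp = [La^3+]^2[CO3^2-]^3
Let s = molar solubility. Then [La^3+] = 2s and [CO3^2-] = 3s.
Ksp = (2s)^2(3s)^3 = 108s^5
s^5 = 1.31 × 10^-34 / 108, so s = 6.56 × 10^-8 M

s ≈ 6.56e-8 M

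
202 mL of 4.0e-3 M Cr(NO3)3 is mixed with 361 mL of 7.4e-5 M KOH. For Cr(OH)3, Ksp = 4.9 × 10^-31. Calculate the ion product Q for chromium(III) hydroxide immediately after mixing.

Total volume = 202 + 361 = 563 mL.
[Cr^3+] = 4.0 x 10^-3 × (202/563) = 1.44 × 10^-3 M
[OH^-] = 7.4 x 10^-5 × (361/563) = 4.74 × 10^-5 M
Cr(OH)3(s) ⇌ Cr^3+ + 3 OH^-, so Q = [Cr^3+][OH^-]^3
Q = (1.44 × 10^-3)(4.74 × 10^-5)^3 = 1.5 x 10^-16
Q > Ksp, so Cr(OH)3 will precipitate.

Q = 1.5e-16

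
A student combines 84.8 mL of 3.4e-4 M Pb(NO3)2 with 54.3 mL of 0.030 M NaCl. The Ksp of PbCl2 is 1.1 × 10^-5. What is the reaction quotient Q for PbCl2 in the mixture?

Q ≈ 2.8e-8

Total volume = 84.8 + 54.3 = 139.1 mL.
[Pb^2+] = 3.4 × 10^-4 × (84.8/139.1) = 2.07 x 10^-4 M
[Cl^-] = 3.0 × 10^-2 × (54.3/139.1) = 1.17 × 10^-2 M
PbCl2(s) <=> Pb^2+(aq) + 2 Cl^-(aq), so Q = [Pb^2+][Cl^-]^2
Q = (2.07 x 10^-4)(1.17 × 10^-2)^2 = 2.8 x 10^-8
Q < Ksp, so no precipitate of PbCl2 forms.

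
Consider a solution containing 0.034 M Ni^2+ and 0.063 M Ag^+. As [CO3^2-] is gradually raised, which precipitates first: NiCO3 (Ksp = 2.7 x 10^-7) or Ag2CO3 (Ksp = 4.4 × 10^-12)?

Each salt begins to precipitate when Q = Ksp, i.e. when [CO3^2-] reaches its threshold.
For NiCO3: 2.7 x 10^-7 = 0.034 × [CO3^2-]  ⇒  [CO3^2-] = 7.9 x 10^-6 M.
For Ag2CO3: 4.4 × 10^-12 = (0.063)^2 × [CO3^2-]  ⇒  [CO3^2-] = 1.1 x 10^-9 M.
The salt with the lower threshold [CO3^2-] precipitates first: Ag2CO3.

Ag2CO3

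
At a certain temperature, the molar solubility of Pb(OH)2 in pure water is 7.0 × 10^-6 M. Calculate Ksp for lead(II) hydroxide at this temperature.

Ksp = 1.4 x 10^-15

Pb(OH)2(s) ⇌ Pb^2+ + 2 OH^-
Let s = molar solubility. Then [Pb^2+] = s and [OH^-] = 2s.
Ksp = [Pb^2+][OH^-]^2
Ksp = s(2s)^2 = 4s^3
Ksp = 4 × (7.0 × 10^-6)^3 = 1.4 × 10^-15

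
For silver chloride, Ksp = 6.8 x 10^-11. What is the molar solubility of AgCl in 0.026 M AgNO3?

s ≈ 2.6e-9 M

AgCl(s) ⇌ Ag^+(aq) + Cl^-(aq)
Ksp = [Ag^+][Cl^-]
Let s = moles of AgCl that dissolve per litre. [Ag^+] = 0.026 + s ≈ 0.026, [Cl^-] = s (common-ion effect: Ag^+ is already 0.026 M).
Ksp ≈ 0.026 × s
s = 2.6 x 10^-9 M
Check: s = 2.6 x 10^-9 ≪ 0.026, so the approximation is valid.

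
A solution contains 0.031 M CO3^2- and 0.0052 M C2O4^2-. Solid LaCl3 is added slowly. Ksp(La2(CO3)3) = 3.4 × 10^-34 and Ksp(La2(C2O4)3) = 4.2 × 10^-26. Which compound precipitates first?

Precipitation of each salt starts when its ion product equals its Ksp.
For La2(CO3)3: 3.4 × 10^-34 = (0.031)^3 × [La^3+]^2  ⇒  [La^3+] = 3.4 x 10^-15 M.
For La2(C2O4)3: 4.2 × 10^-26 = (0.0052)^3 × [La^3+]^2  ⇒  [La^3+] = 5.5 × 10^-10 M.
The salt with the lower threshold [La^3+] precipitates first: La2(CO3)3.

La2(CO3)3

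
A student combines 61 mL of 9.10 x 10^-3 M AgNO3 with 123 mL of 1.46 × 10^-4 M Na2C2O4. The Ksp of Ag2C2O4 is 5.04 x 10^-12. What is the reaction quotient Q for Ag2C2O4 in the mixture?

8.88e-10

Total volume = 61 + 123 = 184 mL.
[Ag^+] = 9.10 x 10^-3 × (61/184) = 3.017 × 10^-3 M
[C2O4^2-] = 1.46 x 10^-4 × (123/184) = 9.760 x 10^-5 M
Ag2C2O4(s) ⇌ 2 Ag^+(aq) + C2O4^2-(aq), so Q = [Ag^+]^2[C2O4^2-]
Q = (3.017 x 10^-3)^2(9.760 x 10^-5) = 8.88 × 10^-10
Q > Ksp, so Ag2C2O4 will precipitate.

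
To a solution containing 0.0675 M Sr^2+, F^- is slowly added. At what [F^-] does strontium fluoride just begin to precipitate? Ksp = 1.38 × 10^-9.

[F^-] = 1.43 × 10^-4 M

SrF2(s) ⇌ Sr^2+ + 2 F^-
Ksp = [Sr^2+][F^-]^2
Precipitation begins when Q = Ksp. With [Sr^2+] = 0.0675 M:
1.38 × 10^-9 = (0.0675) × [F^-]^2
[F^-] = (1.38 × 10^-9 / 6.75 x 10^-2)^(1/2) = 1.43 x 10^-4 M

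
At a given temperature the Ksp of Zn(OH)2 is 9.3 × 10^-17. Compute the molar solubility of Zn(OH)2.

s = 2.9 × 10^-6 M

Zn(OH)2(s) ⇌ Zn^2+(aq) + 2 OH^-(aq)
Ksp = [Zn^2+][OH^-]^2
With molar solubility s: [Zn^2+] = s, [OH^-] = 2s.
So Ksp = s × (2s)^2 = 4s^3
s = (9.3 × 10^-17 / 4)^(1/3) = 2.9 × 10^-6 M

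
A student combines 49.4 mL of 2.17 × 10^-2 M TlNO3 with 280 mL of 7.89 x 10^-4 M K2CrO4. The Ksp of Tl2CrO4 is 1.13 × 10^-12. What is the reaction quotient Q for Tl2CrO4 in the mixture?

Q ≈ 7.10 × 10^-9

Total volume = 49.4 + 280 = 329.4 mL.
[Tl^+] = 2.17 × 10^-2 × (49.4/329.4) = 3.254 × 10^-3 M
[CrO4^2-] = 7.89 × 10^-4 × (280/329.4) = 6.707 × 10^-4 M
Tl2CrO4(s) ⇌ 2 Tl^+ + CrO4^2-, so Q = [Tl^+]^2[CrO4^2-]
Q = (3.254 x 10^-3)^2(6.707 × 10^-4) = 7.10 × 10^-9
Q > Ksp, so Tl2CrO4 will precipitate.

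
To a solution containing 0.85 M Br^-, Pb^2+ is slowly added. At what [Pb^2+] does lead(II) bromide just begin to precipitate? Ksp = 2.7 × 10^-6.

[Pb^2+] = 3.7 × 10^-6 M

PbBr2(s) ⇌ Pb^2+(aq) + 2 Br^-(aq)
Ksp = [Pb^2+][Br^-]^2
Precipitation begins when Q = Ksp. With [Br^-] = 0.85 M:
2.7 × 10^-6 = (0.85)^2 × [Pb^2+]
[Pb^2+] = (2.7 × 10^-6 / 7.23 × 10^-1) = 3.7 × 10^-6 M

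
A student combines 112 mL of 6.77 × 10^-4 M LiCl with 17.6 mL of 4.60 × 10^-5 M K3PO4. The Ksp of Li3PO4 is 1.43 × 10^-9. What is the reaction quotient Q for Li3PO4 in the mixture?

Q ≈ 1.25e-15

Total volume = 112 + 17.6 = 129.6 mL.
[Li^+] = 6.77 × 10^-4 × (112/129.6) = 5.851 x 10^-4 M
[PO4^3-] = 4.60 x 10^-5 × (17.6/129.6) = 6.247 × 10^-6 M
Li3PO4(s) <=> 3 Li^+ + PO4^3-, so Q = [Li^+]^3[PO4^3-]
Q = (5.851 × 10^-4)^3(6.247 × 10^-6) = 1.25 × 10^-15
Q < Ksp, so no precipitate of Li3PO4 forms.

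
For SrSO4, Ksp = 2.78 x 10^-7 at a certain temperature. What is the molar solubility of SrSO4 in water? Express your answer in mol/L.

SrSO4(s) ⇌ Sr^2+ + SO4^2-
Ksp = [Sr^2+][SO4^2-]
For each mole of SrSO4 that dissolves: [Sr^2+] = s, [SO4^2-] = s.
Ksp = s^2
s = (2.78 x 10^-7)^(1/2) = 5.27 x 10^-4 M

s = 5.27 × 10^-4 M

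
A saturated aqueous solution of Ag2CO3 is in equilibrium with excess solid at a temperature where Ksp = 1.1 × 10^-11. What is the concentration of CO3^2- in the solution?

1.4e-4 M

Ag2CO3(s) ⇌ 2 Ag^+(aq) + CO3^2-(aq)
Ksp = [Ag^+]^2[CO3^2-]
If s mol/L of Ag2CO3 dissolves, [Ag^+] = 2s and [CO3^2-] = s.
Ksp = (2s)^2s = 4s^3
Solving, s = (1.1 × 10^-11/4)^(1/3) = 1.40 × 10^-4 M
[CO3^2-] = s = 1.4 x 10^-4 M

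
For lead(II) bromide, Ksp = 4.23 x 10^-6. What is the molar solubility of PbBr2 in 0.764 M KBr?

s ≈ 7.25 × 10^-6 M

PbBr2(s) ⇌ Pb^2+ + 2 Br^-
Ksp = [Pb^2+][Br^-]^2
Let s be the molar solubility in this solution. [Pb^2+] = s, [Br^-] = 0.764 + 2s ≈ 0.764 (since Br^- from KBr dominates).
Ksp ≈ s × (0.764)^2
s = 7.25 × 10^-6 M
Check: 2s = 1.4 × 10^-5 ≪ 0.764, so the approximation is valid.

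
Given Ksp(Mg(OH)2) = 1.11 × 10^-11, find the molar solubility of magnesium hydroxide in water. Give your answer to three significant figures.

Mg(OH)2(s) ⇌ Mg^2+(aq) + 2 OH^-(aq)
Ksp = [Mg^2+][OH^-]^2
Let s = molar solubility. Then [Mg^2+] = s and [OH^-] = 2s.
Ksp = s(2s)^2 = 4s^3
Solving, s = (1.11 × 10^-11/4)^(1/3) = 1.41 × 10^-4 M

s ≈ 1.41e-4 M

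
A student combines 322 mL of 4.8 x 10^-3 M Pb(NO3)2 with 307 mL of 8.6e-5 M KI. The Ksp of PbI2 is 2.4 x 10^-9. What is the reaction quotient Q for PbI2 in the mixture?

4.3 × 10^-12

Total volume = 322 + 307 = 629 mL.
[Pb^2+] = 4.8 × 10^-3 × (322/629) = 2.46 x 10^-3 M
[I^-] = 8.6 x 10^-5 × (307/629) = 4.20 × 10^-5 M
PbI2(s) ⇌ Pb^2+ + 2 I^-, so Q = [Pb^2+][I^-]^2
Q = (2.46 × 10^-3)(4.20 × 10^-5)^2 = 4.3 × 10^-12
Q < Ksp, so no precipitate of PbI2 forms.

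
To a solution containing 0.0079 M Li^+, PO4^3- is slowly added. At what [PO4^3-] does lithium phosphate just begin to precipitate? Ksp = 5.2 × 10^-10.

1.1 × 10^-3 M

Li3PO4(s) ⇌ 3 Li^+(aq) + PO4^3-(aq)
Ksp = [Li^+]^3[PO4^3-]
Precipitation begins when Q = Ksp. With [Li^+] = 0.0079 M:
5.2 × 10^-10 = (0.0079)^3 × [PO4^3-]
[PO4^3-] = (5.2 × 10^-10 / 4.93 × 10^-7) = 1.1 x 10^-3 M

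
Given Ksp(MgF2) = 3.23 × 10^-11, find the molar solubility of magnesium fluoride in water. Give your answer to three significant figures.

s = 2.01e-4 M

MgF2(s) ⇌ Mg^2+ + 2 F^-
Ksp = [Mg^2+][F^-]^2
With molar solubility s: [Mg^2+] = s, [F^-] = 2s.
Substituting: Ksp = s(2s)^2 = 4s^3
s = (3.23 × 10^-11 / 4)^(1/3) = 2.01 x 10^-4 M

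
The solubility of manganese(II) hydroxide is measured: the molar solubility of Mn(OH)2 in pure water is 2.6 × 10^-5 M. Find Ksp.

Ksp = 7.0 × 10^-14

Mn(OH)2(s) ⇌ Mn^2+ + 2 OH^-
Let s = molar solubility. Then [Mn^2+] = s and [OH^-] = 2s.
Ksp = [Mn^2+][OH^-]^2
Substituting: Ksp = s(2s)^2 = 4s^3
With s = 2.6 × 10^-5: Ksp = 7.0 x 10^-14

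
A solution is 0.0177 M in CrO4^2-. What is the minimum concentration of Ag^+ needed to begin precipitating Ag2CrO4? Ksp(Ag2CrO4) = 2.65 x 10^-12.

Ag2CrO4(s) ⇌ 2 Ag^+ + CrO4^2-
Ksp = [Ag^+]^2[CrO4^2-]
Precipitation begins when Q = Ksp. With [CrO4^2-] = 0.0177 M:
2.65 x 10^-12 = (0.0177) × [Ag^+]^2
[Ag^+] = (2.65 x 10^-12 / 1.77 x 10^-2)^(1/2) = 1.22 × 10^-5 M

[Ag^+] ≈ 1.22e-5 M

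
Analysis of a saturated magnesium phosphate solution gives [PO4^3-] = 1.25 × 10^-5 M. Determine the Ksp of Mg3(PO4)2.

1.03 x 10^-24

Mg3(PO4)2(s) <=> 3 Mg^2+(aq) + 2 PO4^3-(aq)
Stoichiometry gives [Mg^2+] = (3/2)[PO4^3-] = 1.875 × 10^-5 M.
Ksp = [Mg^2+]^3[PO4^3-]^2
Ksp = (1.875 × 10^-5)^3 × (1.25 × 10^-5)^2 = 1.03 x 10^-24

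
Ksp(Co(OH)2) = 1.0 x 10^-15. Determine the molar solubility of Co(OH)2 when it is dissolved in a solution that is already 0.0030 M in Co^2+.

Co(OH)2(s) <=> Co^2+(aq) + 2 OH^-(aq)
Ksp = [Co^2+][OH^-]^2
Let s be the molar solubility in this solution. [Co^2+] = 0.0030 + s ≈ 0.0030, [OH^-] = 2s (common-ion effect: Co^2+ is already 0.0030 M).
Ksp ≈ 0.0030 × (2s)^2
s = 2.9 × 10^-7 M
Check: s = 2.9 x 10^-7 ≪ 0.0030, so the approximation is valid.

2.9 × 10^-7 M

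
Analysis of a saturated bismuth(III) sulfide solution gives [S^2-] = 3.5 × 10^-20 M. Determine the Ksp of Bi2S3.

Ksp = 2.3e-98

Bi2S3(s) <=> 2 Bi^3+ + 3 S^2-
Stoichiometry gives [Bi^3+] = (2/3)[S^2-] = 2.33 × 10^-20 M.
Ksp = [Bi^3+]^2[S^2-]^3
Ksp = (2.33 x 10^-20)^2 × (3.5 × 10^-20)^3 = 2.3 x 10^-98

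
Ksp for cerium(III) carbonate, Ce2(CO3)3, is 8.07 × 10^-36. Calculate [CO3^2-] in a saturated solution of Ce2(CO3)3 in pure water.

[CO3^2-] = 1.13e-7 M

Ce2(CO3)3(s) ⇌ 2 Ce^3+ + 3 CO3^2-
Ksp = [Ce^3+]^2[CO3^2-]^3
With molar solubility s: [Ce^3+] = 2s, [CO3^2-] = 3s.
Ksp = (2s)^2(3s)^3 = 108s^5
s = (8.07 × 10^-36 / 108)^(1/5) = 3.756 x 10^-8 M
[CO3^2-] = 3s = 1.13 × 10^-7 M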